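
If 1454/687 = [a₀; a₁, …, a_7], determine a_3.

Repeatedly divide and take the remainder:
⌊1454/687⌋ = 2, remainder 80
⌊687/80⌋ = 8, remainder 47
⌊80/47⌋ = 1, remainder 33
⌊47/33⌋ = 1, remainder 14

1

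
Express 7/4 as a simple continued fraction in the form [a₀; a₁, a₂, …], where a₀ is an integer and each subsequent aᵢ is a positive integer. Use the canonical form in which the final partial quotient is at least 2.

[1; 1, 3]

Run the Euclidean algorithm, recording each quotient:
7 ÷ 4 → quotient 1, remainder 3
4 ÷ 3 → quotient 1, remainder 1
3 ÷ 1 → quotient 3, remainder 0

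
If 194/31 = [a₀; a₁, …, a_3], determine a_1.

3

194 ÷ 31 → quotient 6, remainder 8
31 ÷ 8 → quotient 3, remainder 7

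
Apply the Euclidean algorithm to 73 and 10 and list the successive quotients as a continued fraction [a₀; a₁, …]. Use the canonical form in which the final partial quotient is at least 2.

73 = 7·10 + 3, so a_0 = 7
10 = 3·3 + 1, so a_1 = 3
3 = 3·1 + 0, so a_2 = 3

[7; 3, 3]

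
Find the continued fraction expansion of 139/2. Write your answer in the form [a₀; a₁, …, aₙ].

[69; 2]

Run the Euclidean algorithm, recording each quotient:
139 ÷ 2 → quotient 69, remainder 1
2 ÷ 1 → quotient 2, remainder 0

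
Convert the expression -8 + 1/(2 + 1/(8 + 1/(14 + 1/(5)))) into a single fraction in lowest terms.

-9163/1217

Build up convergents one term at a time:
a_0 = -8: -8/1
a_1 = 2: -15/2
a_2 = 8: -128/17
a_3 = 14: -1807/240
a_4 = 5: -9163/1217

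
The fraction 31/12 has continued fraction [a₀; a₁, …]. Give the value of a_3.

2

31 = 2·12 + 7, so a_0 = 2
12 = 1·7 + 5, so a_1 = 1
7 = 1·5 + 2, so a_2 = 1
5 = 2·2 + 1, so a_3 = 2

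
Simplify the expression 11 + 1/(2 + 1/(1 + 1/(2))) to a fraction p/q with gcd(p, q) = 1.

Work from the innermost term outward:
Start with 2.
1 + 1/(2/1) = 1 + 1/2 = 3/2
2 + 1/(3/2) = 2 + 2/3 = 8/3
11 + 1/(8/3) = 11 + 3/8 = 91/8

91/8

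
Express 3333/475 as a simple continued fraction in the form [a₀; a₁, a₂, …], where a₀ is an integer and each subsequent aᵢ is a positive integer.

3333 ÷ 475 → quotient 7, remainder 8
475 ÷ 8 → quotient 59, remainder 3
8 ÷ 3 → quotient 2, remainder 2
3 ÷ 2 → quotient 1, remainder 1
2 ÷ 1 → quotient 2, remainder 0

[7; 59, 2, 1, 2]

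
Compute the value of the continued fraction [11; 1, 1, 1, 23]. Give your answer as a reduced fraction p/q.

828/71

Start with 23.
1 + 1/(23/1) = 1 + 1/23 = 24/23
1 + 1/(24/23) = 1 + 23/24 = 47/24
1 + 1/(47/24) = 1 + 24/47 = 71/47
11 + 1/(71/47) = 11 + 47/71 = 828/71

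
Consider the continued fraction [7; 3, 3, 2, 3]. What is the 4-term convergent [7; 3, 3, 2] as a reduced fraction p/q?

168/23

Build up convergents one term at a time:
a_0 = 7: 7/1
a_1 = 3: 22/3
a_2 = 3: 73/10
a_3 = 2: 168/23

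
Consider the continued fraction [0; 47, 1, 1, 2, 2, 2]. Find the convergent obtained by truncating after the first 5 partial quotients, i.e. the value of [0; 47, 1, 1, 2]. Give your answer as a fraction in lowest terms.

Start with 2.
1 + 1/(2/1) = 1 + 1/2 = 3/2
1 + 1/(3/2) = 1 + 2/3 = 5/3
47 + 1/(5/3) = 47 + 3/5 = 238/5
0 + 1/(238/5) = 0 + 5/238 = 5/238

5/238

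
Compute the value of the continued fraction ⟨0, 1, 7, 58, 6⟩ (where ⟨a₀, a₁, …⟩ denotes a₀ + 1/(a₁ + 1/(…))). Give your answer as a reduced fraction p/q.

2449/2798

Use the convergent recurrence hₖ = aₖ·hₖ₋₁ + hₖ₋₂ (and likewise for the denominators kₖ):
a_0 = 0: 0/1
a_1 = 1: 1/1
a_2 = 7: 7/8
a_3 = 58: 407/465
a_4 = 6: 2449/2798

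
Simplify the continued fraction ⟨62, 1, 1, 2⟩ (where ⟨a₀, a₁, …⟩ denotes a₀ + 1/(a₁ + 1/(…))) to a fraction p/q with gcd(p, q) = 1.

Work from the innermost term outward:
Start with 2.
1 + 1/(2/1) = 1 + 1/2 = 3/2
1 + 1/(3/2) = 1 + 2/3 = 5/3
62 + 1/(5/3) = 62 + 3/5 = 313/5

313/5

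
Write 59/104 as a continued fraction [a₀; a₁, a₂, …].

Repeatedly divide and take the remainder:
59 = 0·104 + 59, so a_0 = 0
104 = 1·59 + 45, so a_1 = 1
59 = 1·45 + 14, so a_2 = 1
45 = 3·14 + 3, so a_3 = 3
14 = 4·3 + 2, so a_4 = 4
3 = 1·2 + 1, so a_5 = 1
2 = 2·1 + 0, so a_6 = 2

[0; 1, 1, 3, 4, 1, 2]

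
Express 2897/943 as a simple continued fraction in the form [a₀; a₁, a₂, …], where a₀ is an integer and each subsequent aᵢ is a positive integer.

[3; 13, 1, 6, 1, 1, 4]

Repeatedly divide and take the remainder:
2897 ÷ 943 → quotient 3, remainder 68
943 ÷ 68 → quotient 13, remainder 59
68 ÷ 59 → quotient 1, remainder 9
59 ÷ 9 → quotient 6, remainder 5
9 ÷ 5 → quotient 1, remainder 4
5 ÷ 4 → quotient 1, remainder 1
4 ÷ 1 → quotient 4, remainder 0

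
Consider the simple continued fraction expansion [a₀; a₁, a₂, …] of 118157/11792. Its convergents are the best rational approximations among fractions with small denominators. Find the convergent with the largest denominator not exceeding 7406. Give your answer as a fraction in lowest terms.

a_0 = 10: 10/1  (≤ bound)
a_1 = 49: 491/49  (≤ bound)
a_2 = 1: 501/50  (≤ bound)
a_3 = 3: 1994/199  (≤ bound)
a_4 = 11: 22435/2239  (≤ bound)
a_5 = 1: 24429/2438  (≤ bound)
a_6 = 1: 46864/4677  (≤ bound)
a_7 = 2: 118157/11792  (> 7406, stop)

46864/4677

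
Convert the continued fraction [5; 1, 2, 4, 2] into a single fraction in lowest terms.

Compute successive convergents:
a_0 = 5: 5/1
a_1 = 1: 6/1
a_2 = 2: 17/3
a_3 = 4: 74/13
a_4 = 2: 165/29

165/29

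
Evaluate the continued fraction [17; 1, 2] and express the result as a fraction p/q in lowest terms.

Start with 2.
1 + 1/(2/1) = 1 + 1/2 = 3/2
17 + 1/(3/2) = 17 + 2/3 = 53/3

53/3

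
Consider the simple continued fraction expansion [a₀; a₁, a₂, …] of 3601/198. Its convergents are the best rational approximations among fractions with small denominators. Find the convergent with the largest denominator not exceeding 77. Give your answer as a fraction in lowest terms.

a_0 = 18: 18/1  (≤ bound)
a_1 = 5: 91/5  (≤ bound)
a_2 = 2: 200/11  (≤ bound)
a_3 = 1: 291/16  (≤ bound)
a_4 = 5: 1655/91  (> 77, stop)

291/16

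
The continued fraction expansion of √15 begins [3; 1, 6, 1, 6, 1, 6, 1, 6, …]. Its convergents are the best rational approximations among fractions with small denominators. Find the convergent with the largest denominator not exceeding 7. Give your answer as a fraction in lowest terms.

a_0 = 3: 3/1  (≤ bound)
a_1 = 1: 4/1  (≤ bound)
a_2 = 6: 27/7  (≤ bound)
a_3 = 1: 31/8  (> 7, stop)

27/7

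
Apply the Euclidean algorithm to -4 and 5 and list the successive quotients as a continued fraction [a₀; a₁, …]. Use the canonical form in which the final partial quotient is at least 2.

[-1; 5]

Apply division with remainder until the remainder is 0:
-4 ÷ 5 → quotient -1, remainder 1
5 ÷ 1 → quotient 5, remainder 0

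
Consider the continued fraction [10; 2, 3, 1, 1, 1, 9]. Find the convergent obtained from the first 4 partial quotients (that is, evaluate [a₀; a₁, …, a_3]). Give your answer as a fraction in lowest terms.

94/9

Starting at the tail and folding back:
Start with 1.
3 + 1/(1/1) = 3 + 1/1 = 4/1
2 + 1/(4/1) = 2 + 1/4 = 9/4
10 + 1/(9/4) = 10 + 4/9 = 94/9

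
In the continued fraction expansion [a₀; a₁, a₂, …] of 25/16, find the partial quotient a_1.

1

Run the Euclidean algorithm, recording each quotient:
⌊25/16⌋ = 1, remainder 9
⌊16/9⌋ = 1, remainder 7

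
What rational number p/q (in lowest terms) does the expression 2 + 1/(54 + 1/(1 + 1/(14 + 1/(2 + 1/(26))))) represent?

91025/45102

a_0 = 2: 2/1
a_1 = 54: 109/54
a_2 = 1: 111/55
a_3 = 14: 1663/824
a_4 = 2: 3437/1703
a_5 = 26: 91025/45102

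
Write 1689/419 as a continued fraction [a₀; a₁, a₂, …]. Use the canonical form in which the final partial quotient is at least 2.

1689 = 4·419 + 13, so a_0 = 4
419 = 32·13 + 3, so a_1 = 32
13 = 4·3 + 1, so a_2 = 4
3 = 3·1 + 0, so a_3 = 3

[4; 32, 4, 3]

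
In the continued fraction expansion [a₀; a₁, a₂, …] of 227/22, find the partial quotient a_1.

3

227 ÷ 22 → quotient 10, remainder 7
22 ÷ 7 → quotient 3, remainder 1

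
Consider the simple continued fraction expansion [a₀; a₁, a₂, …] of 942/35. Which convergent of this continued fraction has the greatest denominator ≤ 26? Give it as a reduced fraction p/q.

323/12

List convergents until the denominator exceeds the bound:
a_0 = 26: 26/1  (≤ bound)
a_1 = 1: 27/1  (≤ bound)
a_2 = 10: 296/11  (≤ bound)
a_3 = 1: 323/12  (≤ bound)
a_4 = 2: 942/35  (> 26, stop)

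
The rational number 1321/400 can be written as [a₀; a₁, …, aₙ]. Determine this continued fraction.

Run the Euclidean algorithm, recording each quotient:
1321 = 3·400 + 121, so a_0 = 3
400 = 3·121 + 37, so a_1 = 3
121 = 3·37 + 10, so a_2 = 3
37 = 3·10 + 7, so a_3 = 3
10 = 1·7 + 3, so a_4 = 1
7 = 2·3 + 1, so a_5 = 2
3 = 3·1 + 0, so a_6 = 3

[3; 3, 3, 3, 1, 2, 3]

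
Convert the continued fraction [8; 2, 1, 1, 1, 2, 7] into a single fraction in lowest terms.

Start with 7.
2 + 1/(7/1) = 2 + 1/7 = 15/7
1 + 1/(15/7) = 1 + 7/15 = 22/15
1 + 1/(22/15) = 1 + 15/22 = 37/22
1 + 1/(37/22) = 1 + 22/37 = 59/37
2 + 1/(59/37) = 2 + 37/59 = 155/59
8 + 1/(155/59) = 8 + 59/155 = 1299/155

1299/155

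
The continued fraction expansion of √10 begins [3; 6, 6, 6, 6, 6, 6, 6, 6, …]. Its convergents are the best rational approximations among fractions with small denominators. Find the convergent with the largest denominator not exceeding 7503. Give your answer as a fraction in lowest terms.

List convergents until the denominator exceeds the bound:
a_0 = 3: 3/1  (≤ bound)
a_1 = 6: 19/6  (≤ bound)
a_2 = 6: 117/37  (≤ bound)
a_3 = 6: 721/228  (≤ bound)
a_4 = 6: 4443/1405  (≤ bound)
a_5 = 6: 27379/8658  (> 7503, stop)

4443/1405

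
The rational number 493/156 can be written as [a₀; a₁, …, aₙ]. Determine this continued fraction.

⌊493/156⌋ = 3, remainder 25
⌊156/25⌋ = 6, remainder 6
⌊25/6⌋ = 4, remainder 1
⌊6/1⌋ = 6, remainder 0

[3; 6, 4, 6]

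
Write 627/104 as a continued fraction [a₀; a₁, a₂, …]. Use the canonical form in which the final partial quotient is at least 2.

⌊627/104⌋ = 6, remainder 3
⌊104/3⌋ = 34, remainder 2
⌊3/2⌋ = 1, remainder 1
⌊2/1⌋ = 2, remainder 0

[6; 34, 1, 2]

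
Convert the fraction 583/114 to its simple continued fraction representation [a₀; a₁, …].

[5; 8, 1, 3, 3]

583 = 5·114 + 13, so a_0 = 5
114 = 8·13 + 10, so a_1 = 8
13 = 1·10 + 3, so a_2 = 1
10 = 3·3 + 1, so a_3 = 3
3 = 3·1 + 0, so a_4 = 3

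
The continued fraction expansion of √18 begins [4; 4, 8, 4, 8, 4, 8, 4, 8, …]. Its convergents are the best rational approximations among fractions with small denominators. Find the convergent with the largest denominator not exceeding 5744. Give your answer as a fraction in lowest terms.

List convergents until the denominator exceeds the bound:
a_0 = 4: 4/1  (≤ bound)
a_1 = 4: 17/4  (≤ bound)
a_2 = 8: 140/33  (≤ bound)
a_3 = 4: 577/136  (≤ bound)
a_4 = 8: 4756/1121  (≤ bound)
a_5 = 4: 19601/4620  (≤ bound)
a_6 = 8: 161564/38081  (> 5744, stop)

19601/4620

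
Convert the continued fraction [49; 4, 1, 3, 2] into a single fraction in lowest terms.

a_0 = 49: 49/1
a_1 = 4: 197/4
a_2 = 1: 246/5
a_3 = 3: 935/19
a_4 = 2: 2116/43

2116/43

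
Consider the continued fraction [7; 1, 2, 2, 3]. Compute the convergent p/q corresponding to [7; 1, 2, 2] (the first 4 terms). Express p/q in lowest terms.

54/7

Collapse the nested fraction from the inside out:
Start with 2.
2 + 1/(2/1) = 2 + 1/2 = 5/2
1 + 1/(5/2) = 1 + 2/5 = 7/5
7 + 1/(7/5) = 7 + 5/7 = 54/7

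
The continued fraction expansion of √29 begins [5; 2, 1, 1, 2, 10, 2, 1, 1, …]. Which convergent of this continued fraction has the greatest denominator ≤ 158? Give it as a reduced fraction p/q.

727/135

a_0 = 5: 5/1  (≤ bound)
a_1 = 2: 11/2  (≤ bound)
a_2 = 1: 16/3  (≤ bound)
a_3 = 1: 27/5  (≤ bound)
a_4 = 2: 70/13  (≤ bound)
a_5 = 10: 727/135  (≤ bound)
a_6 = 2: 1524/283  (> 158, stop)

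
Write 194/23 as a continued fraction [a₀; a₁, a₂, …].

194 ÷ 23 → quotient 8, remainder 10
23 ÷ 10 → quotient 2, remainder 3
10 ÷ 3 → quotient 3, remainder 1
3 ÷ 1 → quotient 3, remainder 0

[8; 2, 3, 3]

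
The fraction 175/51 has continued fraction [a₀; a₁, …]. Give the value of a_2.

175 = 3·51 + 22, so a_0 = 3
51 = 2·22 + 7, so a_1 = 2
22 = 3·7 + 1, so a_2 = 3

3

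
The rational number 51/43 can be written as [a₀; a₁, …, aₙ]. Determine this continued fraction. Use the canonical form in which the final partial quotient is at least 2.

Apply division with remainder until the remainder is 0:
⌊51/43⌋ = 1, remainder 8
⌊43/8⌋ = 5, remainder 3
⌊8/3⌋ = 2, remainder 2
⌊3/2⌋ = 1, remainder 1
⌊2/1⌋ = 2, remainder 0

[1; 5, 2, 1, 2]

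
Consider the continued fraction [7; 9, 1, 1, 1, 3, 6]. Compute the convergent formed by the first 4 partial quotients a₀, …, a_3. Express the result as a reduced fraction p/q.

a_0 = 7: 7/1
a_1 = 9: 64/9
a_2 = 1: 71/10
a_3 = 1: 135/19

135/19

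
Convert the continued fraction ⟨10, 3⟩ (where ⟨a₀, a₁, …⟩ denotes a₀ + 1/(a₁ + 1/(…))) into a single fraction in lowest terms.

31/3

a_0 = 10: 10/1
a_1 = 3: 31/3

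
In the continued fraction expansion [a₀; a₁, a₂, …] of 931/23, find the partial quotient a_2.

11

Run the Euclidean algorithm, recording each quotient:
⌊931/23⌋ = 40, remainder 11
⌊23/11⌋ = 2, remainder 1
⌊11/1⌋ = 11, remainder 0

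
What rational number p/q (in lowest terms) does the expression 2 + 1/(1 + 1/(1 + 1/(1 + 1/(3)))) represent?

29/11

Work from the innermost term outward:
Start with 3.
1 + 1/(3/1) = 1 + 1/3 = 4/3
1 + 1/(4/3) = 1 + 3/4 = 7/4
1 + 1/(7/4) = 1 + 4/7 = 11/7
2 + 1/(11/7) = 2 + 7/11 = 29/11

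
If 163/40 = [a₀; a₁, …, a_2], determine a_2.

3

163 ÷ 40 → quotient 4, remainder 3
40 ÷ 3 → quotient 13, remainder 1
3 ÷ 1 → quotient 3, remainder 0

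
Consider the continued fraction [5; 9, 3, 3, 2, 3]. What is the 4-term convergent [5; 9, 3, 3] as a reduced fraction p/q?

Work from the innermost term outward:
Start with 3.
3 + 1/(3/1) = 3 + 1/3 = 10/3
9 + 1/(10/3) = 9 + 3/10 = 93/10
5 + 1/(93/10) = 5 + 10/93 = 475/93

475/93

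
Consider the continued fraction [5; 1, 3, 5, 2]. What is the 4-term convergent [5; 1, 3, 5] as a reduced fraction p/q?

Build up convergents one term at a time:
a_0 = 5: 5/1
a_1 = 1: 6/1
a_2 = 3: 23/4
a_3 = 5: 121/21

121/21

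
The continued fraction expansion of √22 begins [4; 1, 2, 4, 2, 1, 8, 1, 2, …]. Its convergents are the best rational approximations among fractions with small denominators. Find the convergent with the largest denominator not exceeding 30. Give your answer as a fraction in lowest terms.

136/29

a_0 = 4: 4/1  (≤ bound)
a_1 = 1: 5/1  (≤ bound)
a_2 = 2: 14/3  (≤ bound)
a_3 = 4: 61/13  (≤ bound)
a_4 = 2: 136/29  (≤ bound)
a_5 = 1: 197/42  (> 30, stop)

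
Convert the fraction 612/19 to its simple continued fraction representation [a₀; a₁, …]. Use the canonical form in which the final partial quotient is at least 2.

Apply division with remainder until the remainder is 0:
612 = 32·19 + 4, so a_0 = 32
19 = 4·4 + 3, so a_1 = 4
4 = 1·3 + 1, so a_2 = 1
3 = 3·1 + 0, so a_3 = 3

[32; 4, 1, 3]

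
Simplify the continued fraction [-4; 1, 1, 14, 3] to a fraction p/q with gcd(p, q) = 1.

Collapse the nested fraction from the inside out:
Start with 3.
14 + 1/(3/1) = 14 + 1/3 = 43/3
1 + 1/(43/3) = 1 + 3/43 = 46/43
1 + 1/(46/43) = 1 + 43/46 = 89/46
-4 + 1/(89/46) = -4 + 46/89 = -310/89

-310/89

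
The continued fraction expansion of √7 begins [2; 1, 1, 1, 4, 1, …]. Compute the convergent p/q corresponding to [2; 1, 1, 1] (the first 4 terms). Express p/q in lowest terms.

8/3

Compute successive convergents:
a_0 = 2: 2/1
a_1 = 1: 3/1
a_2 = 1: 5/2
a_3 = 1: 8/3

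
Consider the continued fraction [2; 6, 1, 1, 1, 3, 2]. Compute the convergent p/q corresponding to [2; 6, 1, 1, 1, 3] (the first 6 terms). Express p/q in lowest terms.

a_0 = 2: 2/1
a_1 = 6: 13/6
a_2 = 1: 15/7
a_3 = 1: 28/13
a_4 = 1: 43/20
a_5 = 3: 157/73

157/73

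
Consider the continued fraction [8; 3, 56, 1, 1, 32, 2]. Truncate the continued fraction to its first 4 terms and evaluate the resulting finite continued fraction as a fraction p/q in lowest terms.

Use the convergent recurrence hₖ = aₖ·hₖ₋₁ + hₖ₋₂ (and likewise for the denominators kₖ):
a_0 = 8: 8/1
a_1 = 3: 25/3
a_2 = 56: 1408/169
a_3 = 1: 1433/172

1433/172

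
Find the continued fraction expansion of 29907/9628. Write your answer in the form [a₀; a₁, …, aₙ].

[3; 9, 2, 2, 3, 14, 1, 3]

29907 ÷ 9628 → quotient 3, remainder 1023
9628 ÷ 1023 → quotient 9, remainder 421
1023 ÷ 421 → quotient 2, remainder 181
421 ÷ 181 → quotient 2, remainder 59
181 ÷ 59 → quotient 3, remainder 4
59 ÷ 4 → quotient 14, remainder 3
4 ÷ 3 → quotient 1, remainder 1
3 ÷ 1 → quotient 3, remainder 0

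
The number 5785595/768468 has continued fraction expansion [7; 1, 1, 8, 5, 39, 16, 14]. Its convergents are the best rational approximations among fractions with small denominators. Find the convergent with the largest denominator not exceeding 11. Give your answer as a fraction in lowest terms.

15/2

a_0 = 7: 7/1  (≤ bound)
a_1 = 1: 8/1  (≤ bound)
a_2 = 1: 15/2  (≤ bound)
a_3 = 8: 128/17  (> 11, stop)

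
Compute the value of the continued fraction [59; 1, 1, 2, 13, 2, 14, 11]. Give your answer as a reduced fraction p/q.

Work from the innermost term outward:
Start with 11.
14 + 1/(11/1) = 14 + 1/11 = 155/11
2 + 1/(155/11) = 2 + 11/155 = 321/155
13 + 1/(321/155) = 13 + 155/321 = 4328/321
2 + 1/(4328/321) = 2 + 321/4328 = 8977/4328
1 + 1/(8977/4328) = 1 + 4328/8977 = 13305/8977
1 + 1/(13305/8977) = 1 + 8977/13305 = 22282/13305
59 + 1/(22282/13305) = 59 + 13305/22282 = 1327943/22282

1327943/22282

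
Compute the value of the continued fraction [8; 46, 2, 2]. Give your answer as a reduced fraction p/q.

1861/232

a_0 = 8: 8/1
a_1 = 46: 369/46
a_2 = 2: 746/93
a_3 = 2: 1861/232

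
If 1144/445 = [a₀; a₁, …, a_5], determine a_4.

31

1144 ÷ 445 → quotient 2, remainder 254
445 ÷ 254 → quotient 1, remainder 191
254 ÷ 191 → quotient 1, remainder 63
191 ÷ 63 → quotient 3, remainder 2
63 ÷ 2 → quotient 31, remainder 1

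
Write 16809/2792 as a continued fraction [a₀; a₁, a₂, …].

[6; 48, 1, 56]

16809 = 6·2792 + 57, so a_0 = 6
2792 = 48·57 + 56, so a_1 = 48
57 = 1·56 + 1, so a_2 = 1
56 = 56·1 + 0, so a_3 = 56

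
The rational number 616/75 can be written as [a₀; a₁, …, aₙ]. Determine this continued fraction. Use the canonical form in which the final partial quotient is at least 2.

[8; 4, 1, 2, 5]

Run the Euclidean algorithm, recording each quotient:
⌊616/75⌋ = 8, remainder 16
⌊75/16⌋ = 4, remainder 11
⌊16/11⌋ = 1, remainder 5
⌊11/5⌋ = 2, remainder 1
⌊5/1⌋ = 5, remainder 0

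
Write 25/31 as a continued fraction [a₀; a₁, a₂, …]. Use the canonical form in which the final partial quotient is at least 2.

⌊25/31⌋ = 0, remainder 25
⌊31/25⌋ = 1, remainder 6
⌊25/6⌋ = 4, remainder 1
⌊6/1⌋ = 6, remainder 0

[0; 1, 4, 6]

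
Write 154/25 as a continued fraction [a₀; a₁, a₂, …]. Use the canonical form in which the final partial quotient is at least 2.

[6; 6, 4]

154 = 6·25 + 4, so a_0 = 6
25 = 6·4 + 1, so a_1 = 6
4 = 4·1 + 0, so a_2 = 4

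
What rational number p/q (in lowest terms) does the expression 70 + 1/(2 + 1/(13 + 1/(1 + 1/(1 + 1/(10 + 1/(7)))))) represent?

Start with 7.
10 + 1/(7/1) = 10 + 1/7 = 71/7
1 + 1/(71/7) = 1 + 7/71 = 78/71
1 + 1/(78/71) = 1 + 71/78 = 149/78
13 + 1/(149/78) = 13 + 78/149 = 2015/149
2 + 1/(2015/149) = 2 + 149/2015 = 4179/2015
70 + 1/(4179/2015) = 70 + 2015/4179 = 294545/4179

294545/4179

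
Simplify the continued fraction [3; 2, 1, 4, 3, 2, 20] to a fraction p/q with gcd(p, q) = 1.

7131/2125

Collapse the nested fraction from the inside out:
Start with 20.
2 + 1/(20/1) = 2 + 1/20 = 41/20
3 + 1/(41/20) = 3 + 20/41 = 143/41
4 + 1/(143/41) = 4 + 41/143 = 613/143
1 + 1/(613/143) = 1 + 143/613 = 756/613
2 + 1/(756/613) = 2 + 613/756 = 2125/756
3 + 1/(2125/756) = 3 + 756/2125 = 7131/2125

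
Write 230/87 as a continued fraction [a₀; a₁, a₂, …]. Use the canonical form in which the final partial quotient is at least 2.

[2; 1, 1, 1, 4, 6]

230 ÷ 87 → quotient 2, remainder 56
87 ÷ 56 → quotient 1, remainder 31
56 ÷ 31 → quotient 1, remainder 25
31 ÷ 25 → quotient 1, remainder 6
25 ÷ 6 → quotient 4, remainder 1
6 ÷ 1 → quotient 6, remainder 0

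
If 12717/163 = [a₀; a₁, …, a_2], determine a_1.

⌊12717/163⌋ = 78, remainder 3
⌊163/3⌋ = 54, remainder 1

54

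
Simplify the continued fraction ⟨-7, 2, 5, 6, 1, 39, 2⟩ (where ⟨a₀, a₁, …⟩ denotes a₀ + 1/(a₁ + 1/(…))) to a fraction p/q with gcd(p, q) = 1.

-41733/6377

Start with 2.
39 + 1/(2/1) = 39 + 1/2 = 79/2
1 + 1/(79/2) = 1 + 2/79 = 81/79
6 + 1/(81/79) = 6 + 79/81 = 565/81
5 + 1/(565/81) = 5 + 81/565 = 2906/565
2 + 1/(2906/565) = 2 + 565/2906 = 6377/2906
-7 + 1/(6377/2906) = -7 + 2906/6377 = -41733/6377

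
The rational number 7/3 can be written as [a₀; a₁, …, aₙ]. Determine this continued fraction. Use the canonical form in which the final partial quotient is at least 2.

⌊7/3⌋ = 2, remainder 1
⌊3/1⌋ = 3, remainder 0

[2; 3]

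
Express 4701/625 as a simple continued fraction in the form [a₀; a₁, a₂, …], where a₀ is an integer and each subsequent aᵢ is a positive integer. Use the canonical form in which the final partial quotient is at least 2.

Apply division with remainder until the remainder is 0:
4701 ÷ 625 → quotient 7, remainder 326
625 ÷ 326 → quotient 1, remainder 299
326 ÷ 299 → quotient 1, remainder 27
299 ÷ 27 → quotient 11, remainder 2
27 ÷ 2 → quotient 13, remainder 1
2 ÷ 1 → quotient 2, remainder 0

[7; 1, 1, 11, 13, 2]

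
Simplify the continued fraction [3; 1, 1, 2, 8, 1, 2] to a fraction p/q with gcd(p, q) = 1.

a_0 = 3: 3/1
a_1 = 1: 4/1
a_2 = 1: 7/2
a_3 = 2: 18/5
a_4 = 8: 151/42
a_5 = 1: 169/47
a_6 = 2: 489/136

489/136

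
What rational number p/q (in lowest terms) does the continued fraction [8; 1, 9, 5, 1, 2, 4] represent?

Compute successive convergents:
a_0 = 8: 8/1
a_1 = 1: 9/1
a_2 = 9: 89/10
a_3 = 5: 454/51
a_4 = 1: 543/61
a_5 = 2: 1540/173
a_6 = 4: 6703/753

6703/753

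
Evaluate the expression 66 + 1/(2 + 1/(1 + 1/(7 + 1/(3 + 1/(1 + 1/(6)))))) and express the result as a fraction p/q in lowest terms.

42595/642

Work from the innermost term outward:
Start with 6.
1 + 1/(6/1) = 1 + 1/6 = 7/6
3 + 1/(7/6) = 3 + 6/7 = 27/7
7 + 1/(27/7) = 7 + 7/27 = 196/27
1 + 1/(196/27) = 1 + 27/196 = 223/196
2 + 1/(223/196) = 2 + 196/223 = 642/223
66 + 1/(642/223) = 66 + 223/642 = 42595/642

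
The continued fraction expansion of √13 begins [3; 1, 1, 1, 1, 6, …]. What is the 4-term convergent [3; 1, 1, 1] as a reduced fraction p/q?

Starting at the tail and folding back:
Start with 1.
1 + 1/(1/1) = 1 + 1/1 = 2/1
1 + 1/(2/1) = 1 + 1/2 = 3/2
3 + 1/(3/2) = 3 + 2/3 = 11/3

11/3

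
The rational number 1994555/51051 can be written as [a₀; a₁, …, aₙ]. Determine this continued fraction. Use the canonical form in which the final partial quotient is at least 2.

[39; 14, 3, 6, 10, 1, 7, 2]

⌊1994555/51051⌋ = 39, remainder 3566
⌊51051/3566⌋ = 14, remainder 1127
⌊3566/1127⌋ = 3, remainder 185
⌊1127/185⌋ = 6, remainder 17
⌊185/17⌋ = 10, remainder 15
⌊17/15⌋ = 1, remainder 2
⌊15/2⌋ = 7, remainder 1
⌊2/1⌋ = 2, remainder 0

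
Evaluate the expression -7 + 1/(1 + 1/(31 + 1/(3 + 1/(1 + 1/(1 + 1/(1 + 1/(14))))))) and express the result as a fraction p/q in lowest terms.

Start with 14.
1 + 1/(14/1) = 1 + 1/14 = 15/14
1 + 1/(15/14) = 1 + 14/15 = 29/15
1 + 1/(29/15) = 1 + 15/29 = 44/29
3 + 1/(44/29) = 3 + 29/44 = 161/44
31 + 1/(161/44) = 31 + 44/161 = 5035/161
1 + 1/(5035/161) = 1 + 161/5035 = 5196/5035
-7 + 1/(5196/5035) = -7 + 5035/5196 = -31337/5196

-31337/5196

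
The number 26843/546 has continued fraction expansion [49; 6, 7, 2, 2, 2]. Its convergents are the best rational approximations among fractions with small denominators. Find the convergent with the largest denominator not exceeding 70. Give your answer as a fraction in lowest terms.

a_0 = 49: 49/1  (≤ bound)
a_1 = 6: 295/6  (≤ bound)
a_2 = 7: 2114/43  (≤ bound)
a_3 = 2: 4523/92  (> 70, stop)

2114/43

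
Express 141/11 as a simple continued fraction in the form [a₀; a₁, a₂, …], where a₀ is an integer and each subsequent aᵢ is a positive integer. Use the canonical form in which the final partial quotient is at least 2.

Repeatedly divide and take the remainder:
141 ÷ 11 → quotient 12, remainder 9
11 ÷ 9 → quotient 1, remainder 2
9 ÷ 2 → quotient 4, remainder 1
2 ÷ 1 → quotient 2, remainder 0

[12; 1, 4, 2]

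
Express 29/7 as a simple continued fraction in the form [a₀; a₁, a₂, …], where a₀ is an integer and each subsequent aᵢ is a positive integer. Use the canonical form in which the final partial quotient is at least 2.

Run the Euclidean algorithm, recording each quotient:
29 ÷ 7 → quotient 4, remainder 1
7 ÷ 1 → quotient 7, remainder 0

[4; 7]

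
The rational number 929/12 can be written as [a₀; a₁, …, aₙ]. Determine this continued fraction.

[77; 2, 2, 2]

929 ÷ 12 → quotient 77, remainder 5
12 ÷ 5 → quotient 2, remainder 2
5 ÷ 2 → quotient 2, remainder 1
2 ÷ 1 → quotient 2, remainder 0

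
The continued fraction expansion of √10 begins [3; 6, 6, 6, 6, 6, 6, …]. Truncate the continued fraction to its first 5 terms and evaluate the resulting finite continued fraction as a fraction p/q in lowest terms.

Start with 6.
6 + 1/(6/1) = 6 + 1/6 = 37/6
6 + 1/(37/6) = 6 + 6/37 = 228/37
6 + 1/(228/37) = 6 + 37/228 = 1405/228
3 + 1/(1405/228) = 3 + 228/1405 = 4443/1405

4443/1405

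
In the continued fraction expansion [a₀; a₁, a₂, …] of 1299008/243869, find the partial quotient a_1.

Apply division with remainder until the remainder is 0:
⌊1299008/243869⌋ = 5, remainder 79663
⌊243869/79663⌋ = 3, remainder 4880

3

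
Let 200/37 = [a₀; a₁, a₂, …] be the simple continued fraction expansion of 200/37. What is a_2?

2

Run the Euclidean algorithm, recording each quotient:
200 = 5·37 + 15, so a_0 = 5
37 = 2·15 + 7, so a_1 = 2
15 = 2·7 + 1, so a_2 = 2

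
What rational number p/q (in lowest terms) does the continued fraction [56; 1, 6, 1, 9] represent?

4493/79

a_0 = 56: 56/1
a_1 = 1: 57/1
a_2 = 6: 398/7
a_3 = 1: 455/8
a_4 = 9: 4493/79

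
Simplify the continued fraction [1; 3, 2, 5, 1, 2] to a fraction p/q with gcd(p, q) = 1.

165/128

Compute successive convergents:
a_0 = 1: 1/1
a_1 = 3: 4/3
a_2 = 2: 9/7
a_3 = 5: 49/38
a_4 = 1: 58/45
a_5 = 2: 165/128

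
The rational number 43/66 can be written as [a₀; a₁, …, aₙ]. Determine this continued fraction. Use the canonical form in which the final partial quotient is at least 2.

Repeatedly divide and take the remainder:
43 ÷ 66 → quotient 0, remainder 43
66 ÷ 43 → quotient 1, remainder 23
43 ÷ 23 → quotient 1, remainder 20
23 ÷ 20 → quotient 1, remainder 3
20 ÷ 3 → quotient 6, remainder 2
3 ÷ 2 → quotient 1, remainder 1
2 ÷ 1 → quotient 2, remainder 0

[0; 1, 1, 1, 6, 1, 2]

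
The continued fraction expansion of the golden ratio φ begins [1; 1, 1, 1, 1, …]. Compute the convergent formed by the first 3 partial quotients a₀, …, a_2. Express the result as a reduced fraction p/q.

Start with 1.
1 + 1/(1/1) = 1 + 1/1 = 2/1
1 + 1/(2/1) = 1 + 1/2 = 3/2

3/2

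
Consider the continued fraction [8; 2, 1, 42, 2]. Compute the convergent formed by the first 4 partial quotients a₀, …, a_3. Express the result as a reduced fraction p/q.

a_0 = 8: 8/1
a_1 = 2: 17/2
a_2 = 1: 25/3
a_3 = 42: 1067/128

1067/128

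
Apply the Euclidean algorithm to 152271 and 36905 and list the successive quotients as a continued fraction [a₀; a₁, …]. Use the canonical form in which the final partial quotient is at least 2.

Apply division with remainder until the remainder is 0:
152271 ÷ 36905 → quotient 4, remainder 4651
36905 ÷ 4651 → quotient 7, remainder 4348
4651 ÷ 4348 → quotient 1, remainder 303
4348 ÷ 303 → quotient 14, remainder 106
303 ÷ 106 → quotient 2, remainder 91
106 ÷ 91 → quotient 1, remainder 15
91 ÷ 15 → quotient 6, remainder 1
15 ÷ 1 → quotient 15, remainder 0

[4; 7, 1, 14, 2, 1, 6, 15]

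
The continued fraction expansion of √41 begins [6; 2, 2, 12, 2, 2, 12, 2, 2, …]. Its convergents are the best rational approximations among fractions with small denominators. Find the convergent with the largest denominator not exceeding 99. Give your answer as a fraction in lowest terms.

a_0 = 6: 6/1  (≤ bound)
a_1 = 2: 13/2  (≤ bound)
a_2 = 2: 32/5  (≤ bound)
a_3 = 12: 397/62  (≤ bound)
a_4 = 2: 826/129  (> 99, stop)

397/62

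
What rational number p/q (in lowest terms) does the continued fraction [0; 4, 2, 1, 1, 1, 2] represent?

Work from the innermost term outward:
Start with 2.
1 + 1/(2/1) = 1 + 1/2 = 3/2
1 + 1/(3/2) = 1 + 2/3 = 5/3
1 + 1/(5/3) = 1 + 3/5 = 8/5
2 + 1/(8/5) = 2 + 5/8 = 21/8
4 + 1/(21/8) = 4 + 8/21 = 92/21
0 + 1/(92/21) = 0 + 21/92 = 21/92

21/92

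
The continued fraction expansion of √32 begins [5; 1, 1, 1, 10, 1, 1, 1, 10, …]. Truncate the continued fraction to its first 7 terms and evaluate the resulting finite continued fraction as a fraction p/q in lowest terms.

Collapse the nested fraction from the inside out:
Start with 1.
1 + 1/(1/1) = 1 + 1/1 = 2/1
10 + 1/(2/1) = 10 + 1/2 = 21/2
1 + 1/(21/2) = 1 + 2/21 = 23/21
1 + 1/(23/21) = 1 + 21/23 = 44/23
1 + 1/(44/23) = 1 + 23/44 = 67/44
5 + 1/(67/44) = 5 + 44/67 = 379/67

379/67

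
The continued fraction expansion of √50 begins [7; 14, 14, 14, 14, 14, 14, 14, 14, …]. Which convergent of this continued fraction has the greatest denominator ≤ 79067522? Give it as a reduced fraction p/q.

a_0 = 7: 7/1  (≤ bound)
a_1 = 14: 99/14  (≤ bound)
a_2 = 14: 1393/197  (≤ bound)
a_3 = 14: 19601/2772  (≤ bound)
a_4 = 14: 275807/39005  (≤ bound)
a_5 = 14: 3880899/548842  (≤ bound)
a_6 = 14: 54608393/7722793  (≤ bound)
a_7 = 14: 768398401/108667944  (> 79067522, stop)

54608393/7722793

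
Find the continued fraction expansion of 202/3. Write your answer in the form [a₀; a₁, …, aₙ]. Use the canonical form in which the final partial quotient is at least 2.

[67; 3]

Repeatedly divide and take the remainder:
⌊202/3⌋ = 67, remainder 1
⌊3/1⌋ = 3, remainder 0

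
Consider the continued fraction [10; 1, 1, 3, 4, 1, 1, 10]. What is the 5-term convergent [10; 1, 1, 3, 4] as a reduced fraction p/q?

a_0 = 10: 10/1
a_1 = 1: 11/1
a_2 = 1: 21/2
a_3 = 3: 74/7
a_4 = 4: 317/30

317/30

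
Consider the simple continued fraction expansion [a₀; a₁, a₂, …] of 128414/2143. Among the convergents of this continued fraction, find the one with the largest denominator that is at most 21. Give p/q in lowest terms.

List convergents until the denominator exceeds the bound:
a_0 = 59: 59/1  (≤ bound)
a_1 = 1: 60/1  (≤ bound)
a_2 = 11: 719/12  (≤ bound)
a_3 = 1: 779/13  (≤ bound)
a_4 = 10: 8509/142  (> 21, stop)

779/13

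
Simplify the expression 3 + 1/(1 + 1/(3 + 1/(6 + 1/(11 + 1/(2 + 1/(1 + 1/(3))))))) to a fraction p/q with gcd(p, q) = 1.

11915/3169

Use the convergent recurrence hₖ = aₖ·hₖ₋₁ + hₖ₋₂ (and likewise for the denominators kₖ):
a_0 = 3: 3/1
a_1 = 1: 4/1
a_2 = 3: 15/4
a_3 = 6: 94/25
a_4 = 11: 1049/279
a_5 = 2: 2192/583
a_6 = 1: 3241/862
a_7 = 3: 11915/3169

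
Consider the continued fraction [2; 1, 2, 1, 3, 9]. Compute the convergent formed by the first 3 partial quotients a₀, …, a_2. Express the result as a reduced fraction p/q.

8/3

a_0 = 2: 2/1
a_1 = 1: 3/1
a_2 = 2: 8/3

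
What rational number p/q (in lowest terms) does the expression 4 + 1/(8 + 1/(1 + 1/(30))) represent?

Starting at the tail and folding back:
Start with 30.
1 + 1/(30/1) = 1 + 1/30 = 31/30
8 + 1/(31/30) = 8 + 30/31 = 278/31
4 + 1/(278/31) = 4 + 31/278 = 1143/278

1143/278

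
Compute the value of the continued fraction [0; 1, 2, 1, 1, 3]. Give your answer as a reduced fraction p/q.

18/25

a_0 = 0: 0/1
a_1 = 1: 1/1
a_2 = 2: 2/3
a_3 = 1: 3/4
a_4 = 1: 5/7
a_5 = 3: 18/25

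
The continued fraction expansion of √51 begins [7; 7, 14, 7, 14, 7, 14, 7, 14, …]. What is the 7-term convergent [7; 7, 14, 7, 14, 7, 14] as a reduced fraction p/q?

7068593/989801

Start with 14.
7 + 1/(14/1) = 7 + 1/14 = 99/14
14 + 1/(99/14) = 14 + 14/99 = 1400/99
7 + 1/(1400/99) = 7 + 99/1400 = 9899/1400
14 + 1/(9899/1400) = 14 + 1400/9899 = 139986/9899
7 + 1/(139986/9899) = 7 + 9899/139986 = 989801/139986
7 + 1/(989801/139986) = 7 + 139986/989801 = 7068593/989801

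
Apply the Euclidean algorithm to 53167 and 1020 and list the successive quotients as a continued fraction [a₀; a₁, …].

53167 ÷ 1020 → quotient 52, remainder 127
1020 ÷ 127 → quotient 8, remainder 4
127 ÷ 4 → quotient 31, remainder 3
4 ÷ 3 → quotient 1, remainder 1
3 ÷ 1 → quotient 3, remainder 0

[52; 8, 31, 1, 3]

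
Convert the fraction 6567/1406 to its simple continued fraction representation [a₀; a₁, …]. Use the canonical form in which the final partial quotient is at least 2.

[4; 1, 2, 27, 4, 4]

⌊6567/1406⌋ = 4, remainder 943
⌊1406/943⌋ = 1, remainder 463
⌊943/463⌋ = 2, remainder 17
⌊463/17⌋ = 27, remainder 4
⌊17/4⌋ = 4, remainder 1
⌊4/1⌋ = 4, remainder 0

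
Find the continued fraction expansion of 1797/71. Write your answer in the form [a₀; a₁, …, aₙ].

1797 ÷ 71 → quotient 25, remainder 22
71 ÷ 22 → quotient 3, remainder 5
22 ÷ 5 → quotient 4, remainder 2
5 ÷ 2 → quotient 2, remainder 1
2 ÷ 1 → quotient 2, remainder 0

[25; 3, 4, 2, 2]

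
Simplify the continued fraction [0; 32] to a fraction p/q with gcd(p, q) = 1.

Start with 32.
0 + 1/(32/1) = 0 + 1/32 = 1/32

1/32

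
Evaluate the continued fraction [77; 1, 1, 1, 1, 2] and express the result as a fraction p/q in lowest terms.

a_0 = 77: 77/1
a_1 = 1: 78/1
a_2 = 1: 155/2
a_3 = 1: 233/3
a_4 = 1: 388/5
a_5 = 2: 1009/13

1009/13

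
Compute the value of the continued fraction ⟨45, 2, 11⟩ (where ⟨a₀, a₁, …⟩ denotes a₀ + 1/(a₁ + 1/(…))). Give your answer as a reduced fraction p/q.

Start with 11.
2 + 1/(11/1) = 2 + 1/11 = 23/11
45 + 1/(23/11) = 45 + 11/23 = 1046/23

1046/23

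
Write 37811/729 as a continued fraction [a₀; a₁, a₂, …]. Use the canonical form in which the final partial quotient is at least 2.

[51; 1, 6, 1, 1, 15, 1, 2]

⌊37811/729⌋ = 51, remainder 632
⌊729/632⌋ = 1, remainder 97
⌊632/97⌋ = 6, remainder 50
⌊97/50⌋ = 1, remainder 47
⌊50/47⌋ = 1, remainder 3
⌊47/3⌋ = 15, remainder 2
⌊3/2⌋ = 1, remainder 1
⌊2/1⌋ = 2, remainder 0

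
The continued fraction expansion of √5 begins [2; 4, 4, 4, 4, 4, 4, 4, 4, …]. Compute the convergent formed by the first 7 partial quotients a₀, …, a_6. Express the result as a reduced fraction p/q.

12238/5473

a_0 = 2: 2/1
a_1 = 4: 9/4
a_2 = 4: 38/17
a_3 = 4: 161/72
a_4 = 4: 682/305
a_5 = 4: 2889/1292
a_6 = 4: 12238/5473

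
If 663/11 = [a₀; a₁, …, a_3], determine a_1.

3

Repeatedly divide and take the remainder:
⌊663/11⌋ = 60, remainder 3
⌊11/3⌋ = 3, remainder 2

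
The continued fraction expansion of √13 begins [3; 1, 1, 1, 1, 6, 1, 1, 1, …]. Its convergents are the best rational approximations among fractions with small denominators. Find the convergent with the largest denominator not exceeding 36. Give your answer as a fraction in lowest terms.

119/33

a_0 = 3: 3/1  (≤ bound)
a_1 = 1: 4/1  (≤ bound)
a_2 = 1: 7/2  (≤ bound)
a_3 = 1: 11/3  (≤ bound)
a_4 = 1: 18/5  (≤ bound)
a_5 = 6: 119/33  (≤ bound)
a_6 = 1: 137/38  (> 36, stop)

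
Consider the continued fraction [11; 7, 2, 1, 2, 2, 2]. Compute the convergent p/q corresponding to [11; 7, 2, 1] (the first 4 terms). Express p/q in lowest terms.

245/22

Compute successive convergents:
a_0 = 11: 11/1
a_1 = 7: 78/7
a_2 = 2: 167/15
a_3 = 1: 245/22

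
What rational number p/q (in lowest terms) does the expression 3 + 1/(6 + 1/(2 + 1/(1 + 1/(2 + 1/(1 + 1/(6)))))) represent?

a_0 = 3: 3/1
a_1 = 6: 19/6
a_2 = 2: 41/13
a_3 = 1: 60/19
a_4 = 2: 161/51
a_5 = 1: 221/70
a_6 = 6: 1487/471

1487/471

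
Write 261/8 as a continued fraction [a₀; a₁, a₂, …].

261 = 32·8 + 5, so a_0 = 32
8 = 1·5 + 3, so a_1 = 1
5 = 1·3 + 2, so a_2 = 1
3 = 1·2 + 1, so a_3 = 1
2 = 2·1 + 0, so a_4 = 2

[32; 1, 1, 1, 2]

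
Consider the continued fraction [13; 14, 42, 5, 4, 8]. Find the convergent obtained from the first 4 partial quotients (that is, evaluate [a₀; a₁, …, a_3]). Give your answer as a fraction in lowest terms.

a_0 = 13: 13/1
a_1 = 14: 183/14
a_2 = 42: 7699/589
a_3 = 5: 38678/2959

38678/2959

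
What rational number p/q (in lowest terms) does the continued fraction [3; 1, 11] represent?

47/12

a_0 = 3: 3/1
a_1 = 1: 4/1
a_2 = 11: 47/12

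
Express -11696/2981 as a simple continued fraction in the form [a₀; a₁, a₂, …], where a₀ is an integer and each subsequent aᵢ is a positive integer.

⌊-11696/2981⌋ = -4, remainder 228
⌊2981/228⌋ = 13, remainder 17
⌊228/17⌋ = 13, remainder 7
⌊17/7⌋ = 2, remainder 3
⌊7/3⌋ = 2, remainder 1
⌊3/1⌋ = 3, remainder 0

[-4; 13, 13, 2, 2, 3]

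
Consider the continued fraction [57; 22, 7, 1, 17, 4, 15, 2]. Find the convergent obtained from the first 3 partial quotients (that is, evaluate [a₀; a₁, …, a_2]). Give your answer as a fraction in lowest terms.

a_0 = 57: 57/1
a_1 = 22: 1255/22
a_2 = 7: 8842/155

8842/155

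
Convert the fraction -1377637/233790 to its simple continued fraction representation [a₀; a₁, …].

-1377637 ÷ 233790 → quotient -6, remainder 25103
233790 ÷ 25103 → quotient 9, remainder 7863
25103 ÷ 7863 → quotient 3, remainder 1514
7863 ÷ 1514 → quotient 5, remainder 293
1514 ÷ 293 → quotient 5, remainder 49
293 ÷ 49 → quotient 5, remainder 48
49 ÷ 48 → quotient 1, remainder 1
48 ÷ 1 → quotient 48, remainder 0

[-6; 9, 3, 5, 5, 5, 1, 48]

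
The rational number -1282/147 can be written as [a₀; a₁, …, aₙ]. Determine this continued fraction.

-1282 ÷ 147 → quotient -9, remainder 41
147 ÷ 41 → quotient 3, remainder 24
41 ÷ 24 → quotient 1, remainder 17
24 ÷ 17 → quotient 1, remainder 7
17 ÷ 7 → quotient 2, remainder 3
7 ÷ 3 → quotient 2, remainder 1
3 ÷ 1 → quotient 3, remainder 0

[-9; 3, 1, 1, 2, 2, 3]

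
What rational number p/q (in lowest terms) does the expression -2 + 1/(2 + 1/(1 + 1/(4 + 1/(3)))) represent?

-74/45

Collapse the nested fraction from the inside out:
Start with 3.
4 + 1/(3/1) = 4 + 1/3 = 13/3
1 + 1/(13/3) = 1 + 3/13 = 16/13
2 + 1/(16/13) = 2 + 13/16 = 45/16
-2 + 1/(45/16) = -2 + 16/45 = -74/45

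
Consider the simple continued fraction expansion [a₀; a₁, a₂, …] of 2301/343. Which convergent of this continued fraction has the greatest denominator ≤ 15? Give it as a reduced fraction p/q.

List convergents until the denominator exceeds the bound:
a_0 = 6: 6/1  (≤ bound)
a_1 = 1: 7/1  (≤ bound)
a_2 = 2: 20/3  (≤ bound)
a_3 = 2: 47/7  (≤ bound)
a_4 = 3: 161/24  (> 15, stop)

47/7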